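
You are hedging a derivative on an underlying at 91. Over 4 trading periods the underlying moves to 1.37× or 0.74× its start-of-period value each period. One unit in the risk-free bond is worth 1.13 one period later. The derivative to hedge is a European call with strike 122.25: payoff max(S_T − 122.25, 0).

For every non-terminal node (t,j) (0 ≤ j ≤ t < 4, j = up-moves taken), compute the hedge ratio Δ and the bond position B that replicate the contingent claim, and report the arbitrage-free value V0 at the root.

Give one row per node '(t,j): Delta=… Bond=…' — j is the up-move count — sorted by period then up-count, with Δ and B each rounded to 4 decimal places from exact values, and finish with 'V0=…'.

No-arbitrage ⇒ martingale measure with p* = (R−d)/(u−d) = 0.6190.
At expiry t=4: V(4,0)=0.0000, V(4,1)=0.0000, V(4,2)=0.0000, V(4,3)=50.9049, V(4,4)=198.3206
Node (3,0) S=36.8754: V=(p*·0.0000+(1−p*)·0.0000)/1.13=0.0000; Δ=(0.0000−0.0000)/(50.5193−27.2878)=0.0000; B=V−Δ·S=0.0000
Node (3,1) S=68.2693: V=(p*·0.0000+(1−p*)·0.0000)/1.13=0.0000; Δ=(0.0000−0.0000)/(93.5289−50.5193)=0.0000; B=V−Δ·S=0.0000
Node (3,2) S=126.3904: V=(p*·50.9049+(1−p*)·0.0000)/1.13=27.8872; Δ=(50.9049−0.0000)/(173.1549−93.5289)=0.6393; B=V−Δ·S=-52.9142
Node (3,3) S=233.9931: V=(p*·198.3206+(1−p*)·50.9049)/1.13=125.8073; Δ=(198.3206−50.9049)/(320.5706−173.1549)=1.0000; B=V−Δ·S=-108.1858
Node (2,0) S=49.8316: V=(p*·0.0000+(1−p*)·0.0000)/1.13=0.0000; Δ=(0.0000−0.0000)/(68.2693−36.8754)=0.0000; B=V−Δ·S=0.0000
Node (2,1) S=92.2558: V=(p*·27.8872+(1−p*)·0.0000)/1.13=15.2775; Δ=(27.8872−0.0000)/(126.3904−68.2693)=0.4798; B=V−Δ·S=-28.9880
Node (2,2) S=170.7979: V=(p*·125.8073+(1−p*)·27.8872)/1.13=78.3225; Δ=(125.8073−27.8872)/(233.9931−126.3904)=0.9100; B=V−Δ·S=-77.1062
Node (1,0) S=67.3400: V=(p*·15.2775+(1−p*)·0.0000)/1.13=8.3694; Δ=(15.2775−0.0000)/(92.2558−49.8316)=0.3601; B=V−Δ·S=-15.8805
Node (1,1) S=124.6700: V=(p*·78.3225+(1−p*)·15.2775)/1.13=48.0578; Δ=(78.3225−15.2775)/(170.7979−92.2558)=0.8027; B=V−Δ·S=-52.0137
Node (0,0) S=91.0000: V=(p*·48.0578+(1−p*)·8.3694)/1.13=29.1491; Δ=(48.0578−8.3694)/(124.6700−67.3400)=0.6923; B=V−Δ·S=-33.8484
Root portfolio cost Δ·91+B reproduces V0=29.1491.

(0,0): Delta=0.6923 Bond=-33.8484
(1,0): Delta=0.3601 Bond=-15.8805
(1,1): Delta=0.8027 Bond=-52.0137
(2,0): Delta=0.0000 Bond=0.0000
(2,1): Delta=0.4798 Bond=-28.9880
(2,2): Delta=0.9100 Bond=-77.1062
(3,0): Delta=0.0000 Bond=0.0000
(3,1): Delta=0.0000 Bond=0.0000
(3,2): Delta=0.6393 Bond=-52.9142
(3,3): Delta=1.0000 Bond=-108.1858
V0=29.1491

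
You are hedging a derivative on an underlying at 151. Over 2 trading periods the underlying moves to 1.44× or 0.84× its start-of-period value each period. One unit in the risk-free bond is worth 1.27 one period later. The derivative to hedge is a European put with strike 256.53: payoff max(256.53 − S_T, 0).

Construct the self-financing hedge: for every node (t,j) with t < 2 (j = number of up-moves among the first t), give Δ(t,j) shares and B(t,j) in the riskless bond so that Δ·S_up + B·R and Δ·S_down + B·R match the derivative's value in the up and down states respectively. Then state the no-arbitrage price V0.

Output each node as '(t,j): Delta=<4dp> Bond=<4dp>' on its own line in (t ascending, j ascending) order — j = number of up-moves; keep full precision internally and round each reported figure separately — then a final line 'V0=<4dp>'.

No-arbitrage ⇒ martingale measure with p* = (R−d)/(u−d) = 0.7167.
At expiry t=2: V(2,0)=149.9844, V(2,1)=73.8804, V(2,2)=0.0000
  t=1,j=0: stock 126.8400 → up 182.6496 (V=73.8804), down 106.5456 (V=149.9844). Price 75.1521; hedge Δ=-1.0000, bond B=201.9921.
  t=1,j=1: stock 217.4400 → up 313.1136 (V=0.0000), down 182.6496 (V=73.8804). Price 16.4825; hedge Δ=-0.5663, bond B=139.6165.
  t=0,j=0: stock 151.0000 → up 217.4400 (V=16.4825), down 126.8400 (V=75.1521). Price 26.0674; hedge Δ=-0.6476, bond B=123.8501.
Each (Δ,B) replicates both successor values, so the strategy is self-financing and V0 is arbitrage-free.

(0,0): Delta=-0.6476 Bond=123.8501
(1,0): Delta=-1.0000 Bond=201.9921
(1,1): Delta=-0.5663 Bond=139.6165
V0=26.0674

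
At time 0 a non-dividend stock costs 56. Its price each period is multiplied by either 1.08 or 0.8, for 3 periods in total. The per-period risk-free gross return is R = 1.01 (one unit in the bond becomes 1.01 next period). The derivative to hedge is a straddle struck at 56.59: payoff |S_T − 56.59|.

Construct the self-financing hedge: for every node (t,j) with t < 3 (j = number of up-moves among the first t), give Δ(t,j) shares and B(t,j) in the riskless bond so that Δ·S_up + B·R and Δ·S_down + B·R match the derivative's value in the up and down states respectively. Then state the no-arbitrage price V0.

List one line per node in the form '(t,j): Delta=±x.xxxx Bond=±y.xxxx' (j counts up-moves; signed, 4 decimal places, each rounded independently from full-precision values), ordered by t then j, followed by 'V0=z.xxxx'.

(0,0): Delta=-0.0186 Bond=11.3930
(1,0): Delta=-1.0000 Bond=55.4750
(1,1): Delta=0.2238 Bond=-3.1490
(2,0): Delta=-1.0000 Bond=56.0297
(2,1): Delta=-1.0000 Bond=56.0297
(2,2): Delta=0.5259 Bond=-22.9172
V0=10.3530

The replicating-portfolio and risk-neutral prices coincide; use p* = (1.01−0.8)/(1.08−0.8) = 0.7500 for the latter.
Terminal payoffs: V(3,0)=27.9180, V(3,1)=17.8828, V(3,2)=4.3353, V(3,3)=13.9539
  t=2,j=0: stock 35.8400 → up 38.7072 (V=17.8828), down 28.6720 (V=27.9180). Price 20.1897; hedge Δ=-1.0000, bond B=56.0297.
  t=2,j=1: stock 48.3840 → up 52.2547 (V=4.3353), down 38.7072 (V=17.8828). Price 7.6457; hedge Δ=-1.0000, bond B=56.0297.
  t=2,j=2: stock 65.3184 → up 70.5439 (V=13.9539), down 52.2547 (V=4.3353). Price 11.4349; hedge Δ=0.5259, bond B=-22.9172.
  t=1,j=0: stock 44.8000 → up 48.3840 (V=7.6457), down 35.8400 (V=20.1897). Price 10.6750; hedge Δ=-1.0000, bond B=55.4750.
  t=1,j=1: stock 60.4800 → up 65.3184 (V=11.4349), down 48.3840 (V=7.6457). Price 10.3837; hedge Δ=0.2238, bond B=-3.1490.
  t=0,j=0: stock 56.0000 → up 60.4800 (V=10.3837), down 44.8000 (V=10.6750). Price 10.3530; hedge Δ=-0.0186, bond B=11.3930.
Each (Δ,B) replicates both successor values, so the strategy is self-financing and V0 is arbitrage-free.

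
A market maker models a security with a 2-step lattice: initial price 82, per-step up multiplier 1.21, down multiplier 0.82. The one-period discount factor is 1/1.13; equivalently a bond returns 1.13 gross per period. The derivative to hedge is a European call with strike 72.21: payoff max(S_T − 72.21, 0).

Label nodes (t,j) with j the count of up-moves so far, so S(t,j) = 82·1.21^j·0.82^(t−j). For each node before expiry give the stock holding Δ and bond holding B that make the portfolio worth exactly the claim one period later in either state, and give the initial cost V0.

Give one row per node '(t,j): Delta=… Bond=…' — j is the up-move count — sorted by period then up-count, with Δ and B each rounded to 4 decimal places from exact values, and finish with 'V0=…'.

(0,0): Delta=0.9031 Bond=-48.0415
(1,0): Delta=0.3489 Bond=-17.0259
(1,1): Delta=1.0000 Bond=-63.9027
V0=26.0116

The replicating-portfolio and risk-neutral prices coincide; use p* = (1.13−0.82)/(1.21−0.82) = 0.7949 for the latter.
Payoff layer (t=2): V(2,0)=0.0000, V(2,1)=9.1504, V(2,2)=47.8462
(1,0): S=67.2400. Δ = (V_up−V_dn)/(S_up−S_dn) = (9.1504−0.0000)/(81.3604−55.1368) = 0.3489. V = [p*·9.1504 + (1−p*)·0.0000]/1.13 = 6.4366. B = V − Δ·S = -17.0259.
(1,1): S=99.2200. Δ = (V_up−V_dn)/(S_up−S_dn) = (47.8462−9.1504)/(120.0562−81.3604) = 1.0000. V = [p*·47.8462 + (1−p*)·9.1504]/1.13 = 35.3173. B = V − Δ·S = -63.9027.
(0,0): S=82.0000. Δ = (V_up−V_dn)/(S_up−S_dn) = (35.3173−6.4366)/(99.2200−67.2400) = 0.9031. V = [p*·35.3173 + (1−p*)·6.4366]/1.13 = 26.0116. B = V − Δ·S = -48.0415.
Check: Δ(0,0)·S0 + B(0,0) = 26.0116 = V0.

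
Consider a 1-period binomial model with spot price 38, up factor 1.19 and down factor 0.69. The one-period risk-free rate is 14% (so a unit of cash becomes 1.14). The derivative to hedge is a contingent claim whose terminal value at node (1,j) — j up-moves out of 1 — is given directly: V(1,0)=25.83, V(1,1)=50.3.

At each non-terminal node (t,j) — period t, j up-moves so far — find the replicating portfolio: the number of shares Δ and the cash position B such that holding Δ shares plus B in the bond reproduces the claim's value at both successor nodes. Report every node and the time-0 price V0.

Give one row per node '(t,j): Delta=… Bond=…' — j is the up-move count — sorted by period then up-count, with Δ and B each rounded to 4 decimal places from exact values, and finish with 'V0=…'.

Under the risk-neutral measure, an up-move has probability p* = (R−d)/(u−d) = 0.9000 and values discount at R = 1.14.
Terminal payoffs: V(1,0)=25.8300, V(1,1)=50.3000
  t=0,j=0: stock 38.0000 → up 45.2200 (V=50.3000), down 26.2200 (V=25.8300). Price 41.9763; hedge Δ=1.2879, bond B=-6.9637.
Check: Δ(0,0)·S0 + B(0,0) = 41.9763 = V0.

(0,0): Delta=1.2879 Bond=-6.9637
V0=41.9763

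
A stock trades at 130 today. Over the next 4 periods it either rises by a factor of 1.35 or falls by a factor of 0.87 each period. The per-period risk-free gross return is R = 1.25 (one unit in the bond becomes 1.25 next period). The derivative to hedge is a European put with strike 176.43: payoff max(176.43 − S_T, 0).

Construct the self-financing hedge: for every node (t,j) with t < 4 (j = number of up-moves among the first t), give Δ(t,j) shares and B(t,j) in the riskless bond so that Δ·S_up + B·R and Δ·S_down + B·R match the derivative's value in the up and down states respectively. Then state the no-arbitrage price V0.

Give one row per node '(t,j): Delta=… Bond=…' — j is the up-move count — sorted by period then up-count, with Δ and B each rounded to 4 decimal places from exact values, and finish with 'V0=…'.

The replicating-portfolio and risk-neutral prices coincide; use p* = (1.25−0.87)/(1.35−0.87) = 0.7917 for the latter.
At expiry t=4: V(4,0)=101.9533, V(4,1)=60.8627, V(4,2)=0.0000, V(4,3)=0.0000, V(4,4)=0.0000
Node (3,0) S=85.6054: V=(p*·60.8627+(1−p*)·101.9533)/1.25=55.5386; Δ=(60.8627−101.9533)/(115.5673−74.4767)=-1.0000; B=V−Δ·S=141.1440
Node (3,1) S=132.8359: V=(p*·0.0000+(1−p*)·60.8627)/1.25=10.1438; Δ=(0.0000−60.8627)/(179.3285−115.5673)=-0.9545; B=V−Δ·S=136.9411
Node (3,2) S=206.1248: V=(p*·0.0000+(1−p*)·0.0000)/1.25=0.0000; Δ=(0.0000−0.0000)/(278.2684−179.3285)=0.0000; B=V−Δ·S=0.0000
Node (3,3) S=319.8488: V=(p*·0.0000+(1−p*)·0.0000)/1.25=0.0000; Δ=(0.0000−0.0000)/(431.7958−278.2684)=0.0000; B=V−Δ·S=0.0000
Node (2,0) S=98.3970: V=(p*·10.1438+(1−p*)·55.5386)/1.25=15.6808; Δ=(10.1438−55.5386)/(132.8360−85.6054)=-0.9611; B=V−Δ·S=110.2534
Node (2,1) S=152.6850: V=(p*·0.0000+(1−p*)·10.1438)/1.25=1.6906; Δ=(0.0000−10.1438)/(206.1248−132.8359)=-0.1384; B=V−Δ·S=22.8235
Node (2,2) S=236.9250: V=(p*·0.0000+(1−p*)·0.0000)/1.25=0.0000; Δ=(0.0000−0.0000)/(319.8488−206.1248)=0.0000; B=V−Δ·S=0.0000
Node (1,0) S=113.1000: V=(p*·1.6906+(1−p*)·15.6808)/1.25=3.6842; Δ=(1.6906−15.6808)/(152.6850−98.3970)=-0.2577; B=V−Δ·S=32.8305
Node (1,1) S=175.5000: V=(p*·0.0000+(1−p*)·1.6906)/1.25=0.2818; Δ=(0.0000−1.6906)/(236.9250−152.6850)=-0.0201; B=V−Δ·S=3.8039
Node (0,0) S=130.0000: V=(p*·0.2818+(1−p*)·3.6842)/1.25=0.7925; Δ=(0.2818−3.6842)/(175.5000−113.1000)=-0.0545; B=V−Δ·S=7.8809
The time-0 hedge costs 0.7925, which is the no-arbitrage price.

(0,0): Delta=-0.0545 Bond=7.8809
(1,0): Delta=-0.2577 Bond=32.8305
(1,1): Delta=-0.0201 Bond=3.8039
(2,0): Delta=-0.9611 Bond=110.2534
(2,1): Delta=-0.1384 Bond=22.8235
(2,2): Delta=0.0000 Bond=0.0000
(3,0): Delta=-1.0000 Bond=141.1440
(3,1): Delta=-0.9545 Bond=136.9411
(3,2): Delta=0.0000 Bond=0.0000
(3,3): Delta=0.0000 Bond=0.0000
V0=0.7925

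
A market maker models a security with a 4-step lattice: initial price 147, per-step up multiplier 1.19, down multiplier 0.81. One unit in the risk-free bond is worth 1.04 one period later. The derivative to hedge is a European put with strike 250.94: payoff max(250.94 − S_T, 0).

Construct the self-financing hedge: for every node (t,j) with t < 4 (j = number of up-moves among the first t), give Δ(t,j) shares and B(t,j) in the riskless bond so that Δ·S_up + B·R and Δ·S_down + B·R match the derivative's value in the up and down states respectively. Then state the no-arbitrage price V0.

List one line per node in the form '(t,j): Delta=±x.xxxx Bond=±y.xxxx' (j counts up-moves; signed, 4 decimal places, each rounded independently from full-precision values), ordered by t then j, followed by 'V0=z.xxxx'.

The replicating-portfolio and risk-neutral prices coincide; use p* = (1.04−0.81)/(1.19−0.81) = 0.6053 for the latter.
Terminal values V(4,·): V(4,0)=187.6613, V(4,1)=157.9750, V(4,2)=114.3618, V(4,3)=50.2881, V(4,4)=0.0000
  t=3,j=0: stock 78.1218 → up 92.9650 (V=157.9750), down 63.2787 (V=187.6613). Price 163.1666; hedge Δ=-1.0000, bond B=241.2885.
  t=3,j=1: stock 114.7716 → up 136.5782 (V=114.3618), down 92.9650 (V=157.9750). Price 126.5169; hedge Δ=-1.0000, bond B=241.2885.
  t=3,j=2: stock 168.6150 → up 200.6519 (V=50.2881), down 136.5782 (V=114.3618). Price 72.6734; hedge Δ=-1.0000, bond B=241.2885.
  t=3,j=3: stock 247.7184 → up 294.7849 (V=0.0000), down 200.6519 (V=50.2881). Price 19.0871; hedge Δ=-0.5342, bond B=151.4242.
  t=2,j=0: stock 96.4467 → up 114.7716 (V=126.5169), down 78.1218 (V=163.1666). Price 135.5614; hedge Δ=-1.0000, bond B=232.0081.
  t=2,j=1: stock 141.6933 → up 168.6150 (V=72.6734), down 114.7716 (V=126.5169). Price 90.3148; hedge Δ=-1.0000, bond B=232.0081.
  t=2,j=2: stock 208.1667 → up 247.7184 (V=19.0871), down 168.6150 (V=72.6734). Price 38.6919; hedge Δ=-0.6774, bond B=179.7086.
  t=1,j=0: stock 119.0700 → up 141.6933 (V=90.3148), down 96.4467 (V=135.5614). Price 104.0147; hedge Δ=-1.0000, bond B=223.0847.
  t=1,j=1: stock 174.9300 → up 208.1667 (V=38.6919), down 141.6933 (V=90.3148). Price 56.7975; hedge Δ=-0.7766, bond B=192.6473.
  t=0,j=0: stock 147.0000 → up 174.9300 (V=56.7975), down 119.0700 (V=104.0147). Price 72.5345; hedge Δ=-0.8453, bond B=196.7904.
Each (Δ,B) replicates both successor values, so the strategy is self-financing and V0 is arbitrage-free.

(0,0): Delta=-0.8453 Bond=196.7904
(1,0): Delta=-1.0000 Bond=223.0847
(1,1): Delta=-0.7766 Bond=192.6473
(2,0): Delta=-1.0000 Bond=232.0081
(2,1): Delta=-1.0000 Bond=232.0081
(2,2): Delta=-0.6774 Bond=179.7086
(3,0): Delta=-1.0000 Bond=241.2885
(3,1): Delta=-1.0000 Bond=241.2885
(3,2): Delta=-1.0000 Bond=241.2885
(3,3): Delta=-0.5342 Bond=151.4242
V0=72.5345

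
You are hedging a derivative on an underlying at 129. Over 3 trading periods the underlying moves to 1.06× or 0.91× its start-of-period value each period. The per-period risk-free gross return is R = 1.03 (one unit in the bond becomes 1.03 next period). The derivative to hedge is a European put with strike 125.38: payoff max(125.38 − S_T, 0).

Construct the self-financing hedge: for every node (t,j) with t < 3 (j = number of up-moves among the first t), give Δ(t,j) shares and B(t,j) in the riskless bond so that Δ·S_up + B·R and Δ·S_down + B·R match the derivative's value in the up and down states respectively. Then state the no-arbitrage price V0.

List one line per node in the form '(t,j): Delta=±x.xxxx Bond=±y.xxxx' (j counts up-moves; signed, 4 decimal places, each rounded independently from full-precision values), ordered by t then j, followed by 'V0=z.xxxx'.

(0,0): Delta=-0.2206 Bond=29.7242
(1,0): Delta=-0.7124 Bond=88.3581
(1,1): Delta=-0.1150 Bond=16.1804
(2,0): Delta=-1.0000 Bond=121.7282
(2,1): Delta=-0.6507 Bond=83.3291
(2,2): Delta=0.0000 Bond=0.0000
V0=1.2733

No-arbitrage ⇒ martingale measure with p* = (R−d)/(u−d) = 0.8000.
Payoff layer (t=3): V(3,0)=28.1693, V(3,1)=12.1456, V(3,2)=0.0000, V(3,3)=0.0000
(2,0): S=106.8249. Δ = (V_up−V_dn)/(S_up−S_dn) = (12.1456−28.1693)/(113.2344−97.2107) = -1.0000. V = [p*·12.1456 + (1−p*)·28.1693]/1.03 = 14.9033. B = V − Δ·S = 121.7282.
(2,1): S=124.4334. Δ = (V_up−V_dn)/(S_up−S_dn) = (0.0000−12.1456)/(131.8994−113.2344) = -0.6507. V = [p*·0.0000 + (1−p*)·12.1456]/1.03 = 2.3584. B = V − Δ·S = 83.3291.
(2,2): S=144.9444. Δ = (V_up−V_dn)/(S_up−S_dn) = (0.0000−0.0000)/(153.6411−131.8994) = 0.0000. V = [p*·0.0000 + (1−p*)·0.0000]/1.03 = 0.0000. B = V − Δ·S = 0.0000.
(1,0): S=117.3900. Δ = (V_up−V_dn)/(S_up−S_dn) = (2.3584−14.9033)/(124.4334−106.8249) = -0.7124. V = [p*·2.3584 + (1−p*)·14.9033]/1.03 = 4.7256. B = V − Δ·S = 88.3581.
(1,1): S=136.7400. Δ = (V_up−V_dn)/(S_up−S_dn) = (0.0000−2.3584)/(144.9444−124.4334) = -0.1150. V = [p*·0.0000 + (1−p*)·2.3584]/1.03 = 0.4579. B = V − Δ·S = 16.1804.
(0,0): S=129.0000. Δ = (V_up−V_dn)/(S_up−S_dn) = (0.4579−4.7256)/(136.7400−117.3900) = -0.2206. V = [p*·0.4579 + (1−p*)·4.7256]/1.03 = 1.2733. B = V − Δ·S = 29.7242.
Root portfolio cost Δ·129+B reproduces V0=1.2733.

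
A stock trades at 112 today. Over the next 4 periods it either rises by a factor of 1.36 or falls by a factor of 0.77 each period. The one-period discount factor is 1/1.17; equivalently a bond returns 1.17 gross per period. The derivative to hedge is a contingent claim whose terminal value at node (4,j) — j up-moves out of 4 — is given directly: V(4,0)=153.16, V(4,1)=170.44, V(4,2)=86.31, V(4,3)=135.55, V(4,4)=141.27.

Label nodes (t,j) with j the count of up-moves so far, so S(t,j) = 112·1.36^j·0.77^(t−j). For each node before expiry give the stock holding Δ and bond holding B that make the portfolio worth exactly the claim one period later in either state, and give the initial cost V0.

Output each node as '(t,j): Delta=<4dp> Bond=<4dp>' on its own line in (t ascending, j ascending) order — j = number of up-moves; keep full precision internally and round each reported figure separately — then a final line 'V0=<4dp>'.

(0,0): Delta=0.0612 Bond=60.3961
(1,0): Delta=-0.1768 Bond=91.1867
(1,1): Delta=0.1252 Bond=60.9149
(2,0): Delta=-1.1229 Bond=169.5166
(2,1): Delta=0.0777 Bond=76.8451
(2,2): Delta=0.1380 Bond=68.6225
(3,0): Delta=0.5728 Bond=111.6309
(3,1): Delta=-1.5789 Bond=239.5186
(3,2): Delta=0.5232 Bond=18.8441
(3,3): Delta=0.0344 Bond=109.4743
V0=67.2532

Risk-neutral probability p* = (R−d)/(u−d) = (1.17−0.77)/(1.36−0.77) = 0.6780.
At expiry t=4: V(4,0)=153.1600, V(4,1)=170.4400, V(4,2)=86.3100, V(4,3)=135.5500, V(4,4)=141.2700
(3,0): S=51.1317. Δ = (V_up−V_dn)/(S_up−S_dn) = (170.4400−153.1600)/(69.5391−39.3714) = 0.5728. V = [p*·170.4400 + (1−p*)·153.1600]/1.17 = 140.9190. B = V − Δ·S = 111.6309.
(3,1): S=90.3105. Δ = (V_up−V_dn)/(S_up−S_dn) = (86.3100−170.4400)/(122.8223−69.5391) = -1.5789. V = [p*·86.3100 + (1−p*)·170.4400]/1.17 = 96.9254. B = V − Δ·S = 239.5186.
(3,2): S=159.5095. Δ = (V_up−V_dn)/(S_up−S_dn) = (135.5500−86.3100)/(216.9329−122.8223) = 0.5232. V = [p*·135.5500 + (1−p*)·86.3100]/1.17 = 102.3018. B = V − Δ·S = 18.8441.
(3,3): S=281.7311. Δ = (V_up−V_dn)/(S_up−S_dn) = (141.2700−135.5500)/(383.1543−216.9329) = 0.0344. V = [p*·141.2700 + (1−p*)·135.5500]/1.17 = 119.1692. B = V − Δ·S = 109.4743.
(2,0): S=66.4048. Δ = (V_up−V_dn)/(S_up−S_dn) = (96.9254−140.9190)/(90.3105−51.1317) = -1.1229. V = [p*·96.9254 + (1−p*)·140.9190]/1.17 = 94.9511. B = V − Δ·S = 169.5166.
(2,1): S=117.2864. Δ = (V_up−V_dn)/(S_up−S_dn) = (102.3018−96.9254)/(159.5095−90.3105) = 0.0777. V = [p*·102.3018 + (1−p*)·96.9254]/1.17 = 85.9576. B = V − Δ·S = 76.8451.
(2,2): S=207.1552. Δ = (V_up−V_dn)/(S_up−S_dn) = (119.1692−102.3018)/(281.7311−159.5095) = 0.1380. V = [p*·119.1692 + (1−p*)·102.3018]/1.17 = 97.2114. B = V − Δ·S = 68.6225.
(1,0): S=86.2400. Δ = (V_up−V_dn)/(S_up−S_dn) = (85.9576−94.9511)/(117.2864−66.4048) = -0.1768. V = [p*·85.9576 + (1−p*)·94.9511]/1.17 = 75.9434. B = V − Δ·S = 91.1867.
(1,1): S=152.3200. Δ = (V_up−V_dn)/(S_up−S_dn) = (97.2114−85.9576)/(207.1552−117.2864) = 0.1252. V = [p*·97.2114 + (1−p*)·85.9576]/1.17 = 79.9891. B = V − Δ·S = 60.9149.
(0,0): S=112.0000. Δ = (V_up−V_dn)/(S_up−S_dn) = (79.9891−75.9434)/(152.3200−86.2400) = 0.0612. V = [p*·79.9891 + (1−p*)·75.9434]/1.17 = 67.2532. B = V − Δ·S = 60.3961.
Check: Δ(0,0)·S0 + B(0,0) = 67.2532 = V0.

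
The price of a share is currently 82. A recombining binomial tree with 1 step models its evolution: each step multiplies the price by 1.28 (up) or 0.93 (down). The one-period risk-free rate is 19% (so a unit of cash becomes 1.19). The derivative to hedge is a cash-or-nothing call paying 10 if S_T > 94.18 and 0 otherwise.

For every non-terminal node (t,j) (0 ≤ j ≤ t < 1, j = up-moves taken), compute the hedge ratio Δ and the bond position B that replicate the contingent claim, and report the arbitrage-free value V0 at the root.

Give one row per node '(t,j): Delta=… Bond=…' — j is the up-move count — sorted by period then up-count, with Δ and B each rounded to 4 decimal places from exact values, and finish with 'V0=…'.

Risk-neutral probability p* = (R−d)/(u−d) = (1.19−0.93)/(1.28−0.93) = 0.7429.
Terminal payoffs: V(1,0)=0.0000, V(1,1)=10.0000
(0,0): S=82.0000. Δ = (V_up−V_dn)/(S_up−S_dn) = (10.0000−0.0000)/(104.9600−76.2600) = 0.3484. V = [p*·10.0000 + (1−p*)·0.0000]/1.19 = 6.2425. B = V − Δ·S = -22.3289.
The time-0 hedge costs 6.2425, which is the no-arbitrage price.

(0,0): Delta=0.3484 Bond=-22.3289
V0=6.2425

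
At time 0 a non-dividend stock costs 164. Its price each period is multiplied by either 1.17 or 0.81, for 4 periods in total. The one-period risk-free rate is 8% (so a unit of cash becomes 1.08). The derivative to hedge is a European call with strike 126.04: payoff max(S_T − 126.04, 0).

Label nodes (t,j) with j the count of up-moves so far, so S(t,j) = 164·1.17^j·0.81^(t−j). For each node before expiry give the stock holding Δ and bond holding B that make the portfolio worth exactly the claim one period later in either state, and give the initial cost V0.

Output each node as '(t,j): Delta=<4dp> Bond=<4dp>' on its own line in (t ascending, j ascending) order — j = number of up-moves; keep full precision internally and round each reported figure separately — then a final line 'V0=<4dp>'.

Under the risk-neutral measure, an up-move has probability p* = (R−d)/(u−d) = 0.7500 and values discount at R = 1.08.
At expiry t=4: V(4,0)=0.0000, V(4,1)=0.0000, V(4,2)=21.2542, V(4,3)=86.7183, V(4,4)=181.2775
Node (3,0) S=87.1563: V=(p*·0.0000+(1−p*)·0.0000)/1.08=0.0000; Δ=(0.0000−0.0000)/(101.9729−70.5966)=0.0000; B=V−Δ·S=0.0000
Node (3,1) S=125.8925: V=(p*·21.2542+(1−p*)·0.0000)/1.08=14.7599; Δ=(21.2542−0.0000)/(147.2942−101.9729)=0.4690; B=V−Δ·S=-44.2796
Node (3,2) S=181.8447: V=(p*·86.7183+(1−p*)·21.2542)/1.08=65.1410; Δ=(86.7183−21.2542)/(212.7583−147.2942)=1.0000; B=V−Δ·S=-116.7037
Node (3,3) S=262.6645: V=(p*·181.2775+(1−p*)·86.7183)/1.08=145.9608; Δ=(181.2775−86.7183)/(307.3175−212.7583)=1.0000; B=V−Δ·S=-116.7037
Node (2,0) S=107.6004: V=(p*·14.7599+(1−p*)·0.0000)/1.08=10.2499; Δ=(14.7599−0.0000)/(125.8925−87.1563)=0.3810; B=V−Δ·S=-30.7497
Node (2,1) S=155.4228: V=(p*·65.1410+(1−p*)·14.7599)/1.08=48.6534; Δ=(65.1410−14.7599)/(181.8447−125.8925)=0.9004; B=V−Δ·S=-91.2941
Node (2,2) S=224.4996: V=(p*·145.9608+(1−p*)·65.1410)/1.08=116.4406; Δ=(145.9608−65.1410)/(262.6645−181.8447)=1.0000; B=V−Δ·S=-108.0590
Node (1,0) S=132.8400: V=(p*·48.6534+(1−p*)·10.2499)/1.08=36.1598; Δ=(48.6534−10.2499)/(155.4228−107.6004)=0.8030; B=V−Δ·S=-70.5167
Node (1,1) S=191.8800: V=(p*·116.4406+(1−p*)·48.6534)/1.08=92.1239; Δ=(116.4406−48.6534)/(224.4996−155.4228)=0.9813; B=V−Δ·S=-96.1739
Node (0,0) S=164.0000: V=(p*·92.1239+(1−p*)·36.1598)/1.08=72.3452; Δ=(92.1239−36.1598)/(191.8800−132.8400)=0.9479; B=V−Δ·S=-83.1107
Self-financing check: at every node Δ·S+B equals the discounted successor values.

(0,0): Delta=0.9479 Bond=-83.1107
(1,0): Delta=0.8030 Bond=-70.5167
(1,1): Delta=0.9813 Bond=-96.1739
(2,0): Delta=0.3810 Bond=-30.7497
(2,1): Delta=0.9004 Bond=-91.2941
(2,2): Delta=1.0000 Bond=-108.0590
(3,0): Delta=0.0000 Bond=0.0000
(3,1): Delta=0.4690 Bond=-44.2796
(3,2): Delta=1.0000 Bond=-116.7037
(3,3): Delta=1.0000 Bond=-116.7037
V0=72.3452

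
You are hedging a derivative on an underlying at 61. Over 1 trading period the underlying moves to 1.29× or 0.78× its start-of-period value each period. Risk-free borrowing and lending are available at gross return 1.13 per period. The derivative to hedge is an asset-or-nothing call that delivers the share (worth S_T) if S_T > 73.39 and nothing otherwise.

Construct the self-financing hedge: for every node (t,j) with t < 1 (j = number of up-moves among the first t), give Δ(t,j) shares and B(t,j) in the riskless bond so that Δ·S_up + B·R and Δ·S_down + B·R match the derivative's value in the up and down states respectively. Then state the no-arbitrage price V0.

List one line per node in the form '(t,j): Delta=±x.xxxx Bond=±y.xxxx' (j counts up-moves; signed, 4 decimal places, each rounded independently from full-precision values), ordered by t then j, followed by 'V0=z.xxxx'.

No-arbitrage ⇒ martingale measure with p* = (R−d)/(u−d) = 0.6863.
At expiry t=1: V(1,0)=0.0000, V(1,1)=78.6900
Node (0,0) S=61.0000: V=(p*·78.6900+(1−p*)·0.0000)/1.13=47.7902; Δ=(78.6900−0.0000)/(78.6900−47.5800)=2.5294; B=V−Δ·S=-106.5039
The time-0 hedge costs 47.7902, which is the no-arbitrage price.

(0,0): Delta=2.5294 Bond=-106.5039
V0=47.7902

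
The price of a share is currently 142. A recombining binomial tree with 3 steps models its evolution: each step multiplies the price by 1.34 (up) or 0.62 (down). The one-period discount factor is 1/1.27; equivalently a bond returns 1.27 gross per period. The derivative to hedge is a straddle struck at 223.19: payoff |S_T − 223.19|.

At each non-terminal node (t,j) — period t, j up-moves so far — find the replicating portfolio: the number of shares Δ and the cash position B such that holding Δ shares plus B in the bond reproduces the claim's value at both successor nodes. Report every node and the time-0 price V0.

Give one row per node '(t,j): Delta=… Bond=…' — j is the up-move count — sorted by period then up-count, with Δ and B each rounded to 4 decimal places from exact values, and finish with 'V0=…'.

(0,0): Delta=0.1711 Bond=27.7746
(1,0): Delta=-1.0000 Bond=138.3781
(1,1): Delta=0.2295 Bond=24.1703
(2,0): Delta=-1.0000 Bond=175.7402
(2,1): Delta=-1.0000 Bond=175.7402
(2,2): Delta=0.2907 Bond=15.0761
V0=52.0719

The replicating-portfolio and risk-neutral prices coincide; use p* = (1.27−0.62)/(1.34−0.62) = 0.9028 for the latter.
At expiry t=3: V(3,0)=189.3474, V(3,1)=150.0464, V(3,2)=65.1054, V(3,3)=118.4768
(2,0): S=54.5848. Δ = (V_up−V_dn)/(S_up−S_dn) = (150.0464−189.3474)/(73.1436−33.8426) = -1.0000. V = [p*·150.0464 + (1−p*)·189.3474]/1.27 = 121.1554. B = V − Δ·S = 175.7402.
(2,1): S=117.9736. Δ = (V_up−V_dn)/(S_up−S_dn) = (65.1054−150.0464)/(158.0846−73.1436) = -1.0000. V = [p*·65.1054 + (1−p*)·150.0464]/1.27 = 57.7666. B = V − Δ·S = 175.7402.
(2,2): S=254.9752. Δ = (V_up−V_dn)/(S_up−S_dn) = (118.4768−65.1054)/(341.6668−158.0846) = 0.2907. V = [p*·118.4768 + (1−p*)·65.1054]/1.27 = 89.2031. B = V − Δ·S = 15.0761.
(1,0): S=88.0400. Δ = (V_up−V_dn)/(S_up−S_dn) = (57.7666−121.1554)/(117.9736−54.5848) = -1.0000. V = [p*·57.7666 + (1−p*)·121.1554]/1.27 = 50.3381. B = V − Δ·S = 138.3781.
(1,1): S=190.2800. Δ = (V_up−V_dn)/(S_up−S_dn) = (89.2031−57.7666)/(254.9752−117.9736) = 0.2295. V = [p*·89.2031 + (1−p*)·57.7666]/1.27 = 67.8321. B = V − Δ·S = 24.1703.
(0,0): S=142.0000. Δ = (V_up−V_dn)/(S_up−S_dn) = (67.8321−50.3381)/(190.2800−88.0400) = 0.1711. V = [p*·67.8321 + (1−p*)·50.3381]/1.27 = 52.0719. B = V − Δ·S = 27.7746.
Self-financing check: at every node Δ·S+B equals the discounted successor values.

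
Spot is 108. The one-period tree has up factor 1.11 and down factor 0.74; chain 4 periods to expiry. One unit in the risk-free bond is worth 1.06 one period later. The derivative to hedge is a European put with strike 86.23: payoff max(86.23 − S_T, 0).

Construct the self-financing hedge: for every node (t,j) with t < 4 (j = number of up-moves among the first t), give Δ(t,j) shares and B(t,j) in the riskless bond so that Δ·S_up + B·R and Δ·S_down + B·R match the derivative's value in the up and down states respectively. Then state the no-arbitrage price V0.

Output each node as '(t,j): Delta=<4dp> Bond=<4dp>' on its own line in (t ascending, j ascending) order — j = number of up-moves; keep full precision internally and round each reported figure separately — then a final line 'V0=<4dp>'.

(0,0): Delta=-0.1102 Bond=13.0337
(1,0): Delta=-0.4806 Bond=43.4218
(1,1): Delta=-0.0716 Bond=9.1897
(2,0): Delta=-1.0000 Bond=76.7444
(2,1): Delta=-0.4265 Bond=41.2276
(2,2): Delta=-0.0346 Bond=4.8214
(3,0): Delta=-1.0000 Bond=81.3491
(3,1): Delta=-1.0000 Bond=81.3491
(3,2): Delta=-0.3668 Bond=37.8187
(3,3): Delta=0.0000 Bond=0.0000
V0=1.1363

Since d<R<u, set p* = (R−d)/(u−d) = 0.8649; price each node as the discounted p*-expectation of its children.
Payoff layer (t=4): V(4,0)=53.8445, V(4,1)=37.6517, V(4,2)=13.3626, V(4,3)=0.0000, V(4,4)=0.0000
(3,0): S=43.7642. Δ = (V_up−V_dn)/(S_up−S_dn) = (37.6517−53.8445)/(48.5783−32.3855) = -1.0000. V = [p*·37.6517 + (1−p*)·53.8445]/1.06 = 37.5849. B = V − Δ·S = 81.3491.
(3,1): S=65.6463. Δ = (V_up−V_dn)/(S_up−S_dn) = (13.3626−37.6517)/(72.8674−48.5783) = -1.0000. V = [p*·13.3626 + (1−p*)·37.6517]/1.06 = 15.7028. B = V − Δ·S = 81.3491.
(3,2): S=98.4694. Δ = (V_up−V_dn)/(S_up−S_dn) = (0.0000−13.3626)/(109.3011−72.8674) = -0.3668. V = [p*·0.0000 + (1−p*)·13.3626]/1.06 = 1.7035. B = V − Δ·S = 37.8187.
(3,3): S=147.7041. Δ = (V_up−V_dn)/(S_up−S_dn) = (0.0000−0.0000)/(163.9516−109.3011) = 0.0000. V = [p*·0.0000 + (1−p*)·0.0000]/1.06 = 0.0000. B = V − Δ·S = 0.0000.
(2,0): S=59.1408. Δ = (V_up−V_dn)/(S_up−S_dn) = (15.7028−37.5849)/(65.6463−43.7642) = -1.0000. V = [p*·15.7028 + (1−p*)·37.5849]/1.06 = 17.6036. B = V − Δ·S = 76.7444.
(2,1): S=88.7112. Δ = (V_up−V_dn)/(S_up−S_dn) = (1.7035−15.7028)/(98.4694−65.6463) = -0.4265. V = [p*·1.7035 + (1−p*)·15.7028]/1.06 = 3.3918. B = V − Δ·S = 41.2276.
(2,2): S=133.0668. Δ = (V_up−V_dn)/(S_up−S_dn) = (0.0000−1.7035)/(147.7041−98.4694) = -0.0346. V = [p*·0.0000 + (1−p*)·1.7035]/1.06 = 0.2172. B = V − Δ·S = 4.8214.
(1,0): S=79.9200. Δ = (V_up−V_dn)/(S_up−S_dn) = (3.3918−17.6036)/(88.7112−59.1408) = -0.4806. V = [p*·3.3918 + (1−p*)·17.6036]/1.06 = 5.0116. B = V − Δ·S = 43.4218.
(1,1): S=119.8800. Δ = (V_up−V_dn)/(S_up−S_dn) = (0.2172−3.3918)/(133.0668−88.7112) = -0.0716. V = [p*·0.2172 + (1−p*)·3.3918]/1.06 = 0.6096. B = V − Δ·S = 9.1897.
(0,0): S=108.0000. Δ = (V_up−V_dn)/(S_up−S_dn) = (0.6096−5.0116)/(119.8800−79.9200) = -0.1102. V = [p*·0.6096 + (1−p*)·5.0116]/1.06 = 1.1363. B = V − Δ·S = 13.0337.
Root portfolio cost Δ·108+B reproduces V0=1.1363.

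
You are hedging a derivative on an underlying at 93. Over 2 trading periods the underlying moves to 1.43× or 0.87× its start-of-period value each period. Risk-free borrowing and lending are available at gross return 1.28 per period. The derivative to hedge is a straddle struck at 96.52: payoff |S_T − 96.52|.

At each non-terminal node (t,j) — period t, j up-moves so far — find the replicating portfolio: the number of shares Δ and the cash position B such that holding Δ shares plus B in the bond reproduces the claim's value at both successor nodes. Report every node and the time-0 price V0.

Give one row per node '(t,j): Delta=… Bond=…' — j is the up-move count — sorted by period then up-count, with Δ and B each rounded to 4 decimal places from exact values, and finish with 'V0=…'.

(0,0): Delta=0.7900 Bond=-37.0953
(1,0): Delta=-0.1533 Bond=28.8445
(1,1): Delta=1.0000 Bond=-75.4062
V0=36.3772

Risk-neutral probability p* = (R−d)/(u−d) = (1.28−0.87)/(1.43−0.87) = 0.7321.
Terminal values V(2,·): V(2,0)=26.1283, V(2,1)=19.1813, V(2,2)=93.6557
(1,0): S=80.9100. Δ = (V_up−V_dn)/(S_up−S_dn) = (19.1813−26.1283)/(115.7013−70.3917) = -0.1533. V = [p*·19.1813 + (1−p*)·26.1283]/1.28 = 16.4391. B = V − Δ·S = 28.8445.
(1,1): S=132.9900. Δ = (V_up−V_dn)/(S_up−S_dn) = (93.6557−19.1813)/(190.1757−115.7013) = 1.0000. V = [p*·93.6557 + (1−p*)·19.1813]/1.28 = 57.5838. B = V − Δ·S = -75.4062.
(0,0): S=93.0000. Δ = (V_up−V_dn)/(S_up−S_dn) = (57.5838−16.4391)/(132.9900−80.9100) = 0.7900. V = [p*·57.5838 + (1−p*)·16.4391]/1.28 = 36.3772. B = V − Δ·S = -37.0953.
The time-0 hedge costs 36.3772, which is the no-arbitrage price.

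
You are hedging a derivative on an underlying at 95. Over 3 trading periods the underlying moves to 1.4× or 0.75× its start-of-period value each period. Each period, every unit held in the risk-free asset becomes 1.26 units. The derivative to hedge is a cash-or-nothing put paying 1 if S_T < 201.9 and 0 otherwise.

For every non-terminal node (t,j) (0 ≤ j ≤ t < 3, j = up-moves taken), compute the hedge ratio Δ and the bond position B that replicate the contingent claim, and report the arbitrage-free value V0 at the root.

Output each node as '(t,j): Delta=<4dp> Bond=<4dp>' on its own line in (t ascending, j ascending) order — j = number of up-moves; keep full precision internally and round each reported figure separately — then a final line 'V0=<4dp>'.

Risk-neutral probability p* = (R−d)/(u−d) = (1.26−0.75)/(1.4−0.75) = 0.7846.
Terminal values V(3,·): V(3,0)=1.0000, V(3,1)=1.0000, V(3,2)=1.0000, V(3,3)=0.0000
(2,0): S=53.4375. Δ = (V_up−V_dn)/(S_up−S_dn) = (1.0000−1.0000)/(74.8125−40.0781) = 0.0000. V = [p*·1.0000 + (1−p*)·1.0000]/1.26 = 0.7937. B = V − Δ·S = 0.7937.
(2,1): S=99.7500. Δ = (V_up−V_dn)/(S_up−S_dn) = (1.0000−1.0000)/(139.6500−74.8125) = 0.0000. V = [p*·1.0000 + (1−p*)·1.0000]/1.26 = 0.7937. B = V − Δ·S = 0.7937.
(2,2): S=186.2000. Δ = (V_up−V_dn)/(S_up−S_dn) = (0.0000−1.0000)/(260.6800−139.6500) = -0.0083. V = [p*·0.0000 + (1−p*)·1.0000]/1.26 = 0.1709. B = V − Δ·S = 1.7094.
(1,0): S=71.2500. Δ = (V_up−V_dn)/(S_up−S_dn) = (0.7937−0.7937)/(99.7500−53.4375) = 0.0000. V = [p*·0.7937 + (1−p*)·0.7937]/1.26 = 0.6299. B = V − Δ·S = 0.6299.
(1,1): S=133.0000. Δ = (V_up−V_dn)/(S_up−S_dn) = (0.1709−0.7937)/(186.2000−99.7500) = -0.0072. V = [p*·0.1709 + (1−p*)·0.7937]/1.26 = 0.2421. B = V − Δ·S = 1.2001.
(0,0): S=95.0000. Δ = (V_up−V_dn)/(S_up−S_dn) = (0.2421−0.6299)/(133.0000−71.2500) = -0.0063. V = [p*·0.2421 + (1−p*)·0.6299]/1.26 = 0.2584. B = V − Δ·S = 0.8550.
Each (Δ,B) replicates both successor values, so the strategy is self-financing and V0 is arbitrage-free.

(0,0): Delta=-0.0063 Bond=0.8550
(1,0): Delta=0.0000 Bond=0.6299
(1,1): Delta=-0.0072 Bond=1.2001
(2,0): Delta=0.0000 Bond=0.7937
(2,1): Delta=0.0000 Bond=0.7937
(2,2): Delta=-0.0083 Bond=1.7094
V0=0.2584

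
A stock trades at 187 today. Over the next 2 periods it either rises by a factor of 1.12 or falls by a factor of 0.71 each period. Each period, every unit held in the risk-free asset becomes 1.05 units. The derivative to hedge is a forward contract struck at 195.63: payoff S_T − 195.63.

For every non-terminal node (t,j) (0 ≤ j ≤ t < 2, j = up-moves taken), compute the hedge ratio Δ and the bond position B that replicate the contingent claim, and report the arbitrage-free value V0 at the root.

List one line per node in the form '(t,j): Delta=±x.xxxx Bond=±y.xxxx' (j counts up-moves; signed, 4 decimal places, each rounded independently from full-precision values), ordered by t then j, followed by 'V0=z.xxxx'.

(0,0): Delta=1.0000 Bond=-177.4422
(1,0): Delta=1.0000 Bond=-186.3143
(1,1): Delta=1.0000 Bond=-186.3143
V0=9.5578

Risk-neutral probability p* = (R−d)/(u−d) = (1.05−0.71)/(1.12−0.71) = 0.8293.
At expiry t=2: V(2,0)=-101.3633, V(2,1)=-46.9276, V(2,2)=38.9428
  t=1,j=0: stock 132.7700 → up 148.7024 (V=-46.9276), down 94.2667 (V=-101.3633). Price -53.5443; hedge Δ=1.0000, bond B=-186.3143.
  t=1,j=1: stock 209.4400 → up 234.5728 (V=38.9428), down 148.7024 (V=-46.9276). Price 23.1257; hedge Δ=1.0000, bond B=-186.3143.
  t=0,j=0: stock 187.0000 → up 209.4400 (V=23.1257), down 132.7700 (V=-53.5443). Price 9.5578; hedge Δ=1.0000, bond B=-177.4422.
Self-financing check: at every node Δ·S+B equals the discounted successor values.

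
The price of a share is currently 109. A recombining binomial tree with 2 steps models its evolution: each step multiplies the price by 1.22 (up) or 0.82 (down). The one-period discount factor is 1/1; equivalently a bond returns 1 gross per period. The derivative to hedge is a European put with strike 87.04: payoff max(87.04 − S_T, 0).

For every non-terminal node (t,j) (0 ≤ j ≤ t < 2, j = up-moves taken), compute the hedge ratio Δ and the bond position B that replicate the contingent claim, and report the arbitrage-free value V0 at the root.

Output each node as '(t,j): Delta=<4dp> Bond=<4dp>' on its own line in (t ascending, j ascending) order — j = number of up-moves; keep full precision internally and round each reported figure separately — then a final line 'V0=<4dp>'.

Risk-neutral probability p* = (R−d)/(u−d) = (1−0.82)/(1.22−0.82) = 0.4500.
Terminal values V(2,·): V(2,0)=13.7484, V(2,1)=0.0000, V(2,2)=0.0000
  t=1,j=0: stock 89.3800 → up 109.0436 (V=0.0000), down 73.2916 (V=13.7484). Price 7.5616; hedge Δ=-0.3845, bond B=41.9326.
  t=1,j=1: stock 132.9800 → up 162.2356 (V=0.0000), down 109.0436 (V=0.0000). Price 0.0000; hedge Δ=0.0000, bond B=0.0000.
  t=0,j=0: stock 109.0000 → up 132.9800 (V=0.0000), down 89.3800 (V=7.5616). Price 4.1589; hedge Δ=-0.1734, bond B=23.0629.
Root portfolio cost Δ·109+B reproduces V0=4.1589.

(0,0): Delta=-0.1734 Bond=23.0629
(1,0): Delta=-0.3845 Bond=41.9326
(1,1): Delta=0.0000 Bond=0.0000
V0=4.1589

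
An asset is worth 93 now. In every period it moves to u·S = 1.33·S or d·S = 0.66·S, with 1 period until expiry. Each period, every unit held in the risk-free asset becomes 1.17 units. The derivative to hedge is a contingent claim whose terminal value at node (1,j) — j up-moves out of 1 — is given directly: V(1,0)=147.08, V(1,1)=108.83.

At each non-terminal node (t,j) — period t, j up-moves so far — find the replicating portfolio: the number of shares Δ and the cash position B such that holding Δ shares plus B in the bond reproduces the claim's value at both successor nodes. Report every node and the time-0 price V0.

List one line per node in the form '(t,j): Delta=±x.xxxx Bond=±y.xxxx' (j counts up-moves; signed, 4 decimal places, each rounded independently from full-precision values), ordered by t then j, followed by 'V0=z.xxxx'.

Under the risk-neutral measure, an up-move has probability p* = (R−d)/(u−d) = 0.7612 and values discount at R = 1.17.
At expiry t=1: V(1,0)=147.0800, V(1,1)=108.8300
(0,0): S=93.0000. Δ = (V_up−V_dn)/(S_up−S_dn) = (108.8300−147.0800)/(123.6900−61.3800) = -0.6139. V = [p*·108.8300 + (1−p*)·147.0800]/1.17 = 100.8242. B = V − Δ·S = 157.9138.
Self-financing check: at every node Δ·S+B equals the discounted successor values.

(0,0): Delta=-0.6139 Bond=157.9138
V0=100.8242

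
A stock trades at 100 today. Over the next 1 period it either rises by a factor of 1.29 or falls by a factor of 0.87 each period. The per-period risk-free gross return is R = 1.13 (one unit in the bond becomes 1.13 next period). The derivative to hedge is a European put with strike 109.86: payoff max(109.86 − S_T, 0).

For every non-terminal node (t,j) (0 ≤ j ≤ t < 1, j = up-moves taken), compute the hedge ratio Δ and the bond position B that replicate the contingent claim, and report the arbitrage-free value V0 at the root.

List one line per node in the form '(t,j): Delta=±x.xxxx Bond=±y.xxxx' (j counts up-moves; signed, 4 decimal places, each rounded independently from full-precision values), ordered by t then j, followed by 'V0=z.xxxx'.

Since d<R<u, set p* = (R−d)/(u−d) = 0.6190; price each node as the discounted p*-expectation of its children.
Payoff layer (t=1): V(1,0)=22.8600, V(1,1)=0.0000
  t=0,j=0: stock 100.0000 → up 129.0000 (V=0.0000), down 87.0000 (V=22.8600). Price 7.7067; hedge Δ=-0.5443, bond B=62.1353.
Each (Δ,B) replicates both successor values, so the strategy is self-financing and V0 is arbitrage-free.

(0,0): Delta=-0.5443 Bond=62.1353
V0=7.7067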